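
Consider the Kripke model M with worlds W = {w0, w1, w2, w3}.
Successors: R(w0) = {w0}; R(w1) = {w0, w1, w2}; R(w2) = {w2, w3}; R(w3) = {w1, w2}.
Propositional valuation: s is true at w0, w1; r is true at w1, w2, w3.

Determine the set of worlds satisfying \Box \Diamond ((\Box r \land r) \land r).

Let φ = \Box \Diamond ((\Box r \land r) \land r). Evaluate φ at each world:
  w0 (successors {w0}): φ is false.
  w1 (successors {w0, w1, w2}): φ is false.
  w2 (successors {w2, w3}): φ is true.
  w3 (successors {w1, w2}): φ is true.
For instance, at w1:
  At w1: \Box \Diamond ((\Box r \land r) \land r) requires \Diamond ((\Box r \land r) \land r) at every successor {w0, w1, w2}.
    \Diamond ((\Box r \land r) \land r) fails at w0, so \Box \Diamond ((\Box r \land r) \land r) is false at w1.
      At w0: \Diamond ((\Box r \land r) \land r) requires (\Box r \land r) \land r at some successor in {w0}.
        At w0: (\Box r \land r) \land r is false.
      So \Diamond ((\Box r \land r) \land r) is false at w0.
Satisfying worlds: {w2, w3}

w2, w3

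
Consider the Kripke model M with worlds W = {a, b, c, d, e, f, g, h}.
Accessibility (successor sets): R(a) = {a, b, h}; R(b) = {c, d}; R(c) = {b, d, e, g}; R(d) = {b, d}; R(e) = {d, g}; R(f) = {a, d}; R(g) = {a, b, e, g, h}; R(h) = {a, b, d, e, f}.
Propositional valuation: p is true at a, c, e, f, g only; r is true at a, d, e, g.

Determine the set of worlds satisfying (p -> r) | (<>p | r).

a, b, c, d, e, f, g, h

Let φ = (p -> r) | (<>p | r). Evaluate φ at each world:
  a (successors {a, b, h}): φ is true.
  b (successors {c, d}): φ is true.
  c (successors {b, d, e, g}): φ is true.
  d (successors {b, d}): φ is true.
  e (successors {d, g}): φ is true.
  f (successors {a, d}): φ is true.
  g (successors {a, b, e, g, h}): φ is true.
  h (successors {a, b, d, e, f}): φ is true.
For instance, at a:
  At a: p -> r is true, <>p | r is true, so (p -> r) | (<>p | r) is true.
    At a: <>p is true, r is true, so <>p | r is true.
      At a: <>p requires p at some successor in {a, b, h}.
        p holds at a, so <>p is true at a.
Satisfying worlds: {a, b, c, d, e, f, g, h}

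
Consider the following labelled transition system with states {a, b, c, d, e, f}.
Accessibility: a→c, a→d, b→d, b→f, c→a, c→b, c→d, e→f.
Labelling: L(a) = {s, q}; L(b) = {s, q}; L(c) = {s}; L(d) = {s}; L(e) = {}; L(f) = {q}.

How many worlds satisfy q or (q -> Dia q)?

6

Let φ = q or (q -> Dia q). Evaluate φ at each world:
  a (successors {c, d}): φ is true.
  b (successors {d, f}): φ is true.
  c (successors {a, b, d}): φ is true.
  d (successors ∅): φ is true.
  e (successors {f}): φ is true.
  f (successors ∅): φ is true.
For instance, at b:
  At b: q is true, q -> Dia q is true, so q or (q -> Dia q) is true.
    At b: q is true, Dia q is true, so q -> Dia q is true.
      At b: Dia q requires q at some successor in {d, f}.
        q holds at f, so Dia q is true at b.
Satisfying worlds: {a, b, c, d, e, f}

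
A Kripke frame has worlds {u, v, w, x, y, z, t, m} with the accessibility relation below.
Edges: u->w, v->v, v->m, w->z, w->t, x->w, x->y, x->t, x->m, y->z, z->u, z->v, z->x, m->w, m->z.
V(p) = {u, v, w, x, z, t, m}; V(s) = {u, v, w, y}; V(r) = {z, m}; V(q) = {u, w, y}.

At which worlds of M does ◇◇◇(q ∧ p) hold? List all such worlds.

Recall that ◇ψ holds at a world iff ψ holds at some accessible world.
Let φ = ◇◇◇(q ∧ p). Evaluate φ at each world:
  u (successors {w}): φ is true.
  v (successors {v, m}): φ is true.
  w (successors {z, t}): φ is true.
  x (successors {w, y, t, m}): φ is true.
  y (successors {z}): φ is true.
  z (successors {u, v, x}): φ is true.
  t (successors ∅): φ is false.
  m (successors {w, z}): φ is true.
For instance, at u:
  At u: ◇◇◇(q ∧ p) requires ◇◇(q ∧ p) at some successor in {w}.
    ◇◇(q ∧ p) holds at w, so ◇◇◇(q ∧ p) is true at u.
      At w: ◇◇(q ∧ p) requires ◇(q ∧ p) at some successor in {z, t}.
        ◇(q ∧ p) holds at z, so ◇◇(q ∧ p) is true at w.
Satisfying worlds: {u, v, w, x, y, z, m}

u, v, w, x, y, z, m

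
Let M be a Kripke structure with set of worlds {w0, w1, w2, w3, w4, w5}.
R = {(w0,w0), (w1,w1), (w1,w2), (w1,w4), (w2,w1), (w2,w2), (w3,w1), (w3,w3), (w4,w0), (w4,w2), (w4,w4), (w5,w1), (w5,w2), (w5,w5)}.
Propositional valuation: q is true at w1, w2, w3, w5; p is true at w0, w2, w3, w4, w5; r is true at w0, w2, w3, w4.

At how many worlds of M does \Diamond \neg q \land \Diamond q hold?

2

Let φ = \Diamond \neg q \land \Diamond q. Evaluate φ at each world:
  w0 (successors {w0}): φ is false.
  w1 (successors {w1, w2, w4}): φ is true.
  w2 (successors {w1, w2}): φ is false.
  w3 (successors {w1, w3}): φ is false.
  w4 (successors {w0, w2, w4}): φ is true.
  w5 (successors {w1, w2, w5}): φ is false.
For instance, at w4:
  At w4: \Diamond \neg q is true, \Diamond q is true, so \Diamond \neg q \land \Diamond q is true.
    At w4: \Diamond \neg q requires \neg q at some successor in {w0, w2, w4}.
      \neg q holds at w0, so \Diamond \neg q is true at w4.
    At w4: \Diamond q requires q at some successor in {w0, w2, w4}.
      q holds at w2, so \Diamond q is true at w4.
Satisfying worlds: {w1, w4}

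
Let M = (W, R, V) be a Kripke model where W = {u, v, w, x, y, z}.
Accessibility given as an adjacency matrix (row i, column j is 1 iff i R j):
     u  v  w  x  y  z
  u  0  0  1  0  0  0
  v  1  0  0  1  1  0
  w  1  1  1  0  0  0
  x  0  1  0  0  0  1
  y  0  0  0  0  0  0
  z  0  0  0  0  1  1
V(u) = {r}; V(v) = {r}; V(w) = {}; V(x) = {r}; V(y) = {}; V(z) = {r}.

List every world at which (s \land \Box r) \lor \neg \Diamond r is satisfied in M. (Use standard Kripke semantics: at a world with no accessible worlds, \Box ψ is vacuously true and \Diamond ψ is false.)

u, y

Let φ = (s \land \Box r) \lor \neg \Diamond r. Evaluate φ at each world:
  u (successors {w}): φ is true.
  v (successors {u, x, y}): φ is false.
  w (successors {u, v, w}): φ is false.
  x (successors {v, z}): φ is false.
  y (successors ∅): φ is true.
  z (successors {y, z}): φ is false.
For instance, at x:
  At x: s \land \Box r is false, \neg \Diamond r is false, so (s \land \Box r) \lor \neg \Diamond r is false.
    At x: s is false, \Box r is true, so s \land \Box r is false.
      At x: \Box r requires r at every successor {v, z}.
        At v: r is true.
        At z: r is true.
      So \Box r is true at x.
    At x: \Diamond r is true, so \neg \Diamond r is false.
      At x: \Diamond r requires r at some successor in {v, z}.
        r holds at v, so \Diamond r is true at x.
Satisfying worlds: {u, y}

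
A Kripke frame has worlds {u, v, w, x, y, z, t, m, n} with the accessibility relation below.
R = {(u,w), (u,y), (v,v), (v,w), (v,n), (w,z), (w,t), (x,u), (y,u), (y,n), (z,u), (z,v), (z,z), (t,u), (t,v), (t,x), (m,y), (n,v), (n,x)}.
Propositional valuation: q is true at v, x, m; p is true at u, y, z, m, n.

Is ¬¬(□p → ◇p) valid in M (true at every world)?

Recall that □ψ holds at a world iff ψ holds at every accessible world, and ◇ψ holds iff ψ holds at some accessible world.
Let φ = ¬¬(□p → ◇p). Evaluate φ at each world:
  u (successors {w, y}): φ is true.
  v (successors {v, w, n}): φ is true.
  w (successors {z, t}): φ is true.
  x (successors {u}): φ is true.
  y (successors {u, n}): φ is true.
  z (successors {u, v, z}): φ is true.
  t (successors {u, v, x}): φ is true.
  m (successors {y}): φ is true.
  n (successors {v, x}): φ is true.
For instance, at m:
  At m: ¬(□p → ◇p) is false, so ¬¬(□p → ◇p) is true.
    At m: □p → ◇p is true, so ¬(□p → ◇p) is false.
      At m: □p is true, ◇p is true, so □p → ◇p is true.

Yes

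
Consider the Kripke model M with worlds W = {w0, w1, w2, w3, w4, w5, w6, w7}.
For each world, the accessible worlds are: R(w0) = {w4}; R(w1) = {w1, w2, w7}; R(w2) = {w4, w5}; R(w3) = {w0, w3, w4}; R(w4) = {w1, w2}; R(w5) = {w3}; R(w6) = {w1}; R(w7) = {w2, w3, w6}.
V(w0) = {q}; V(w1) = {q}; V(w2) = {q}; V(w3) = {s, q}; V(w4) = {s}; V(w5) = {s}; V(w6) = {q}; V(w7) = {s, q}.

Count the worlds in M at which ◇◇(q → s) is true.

Let φ = ◇◇(q → s). Evaluate φ at each world:
  w0 (successors {w4}): φ is false.
  w1 (successors {w1, w2, w7}): φ is true.
  w2 (successors {w4, w5}): φ is true.
  w3 (successors {w0, w3, w4}): φ is true.
  w4 (successors {w1, w2}): φ is true.
  w5 (successors {w3}): φ is true.
  w6 (successors {w1}): φ is true.
  w7 (successors {w2, w3, w6}): φ is true.
For instance, at w0:
  At w0: ◇◇(q → s) requires ◇(q → s) at some successor in {w4}.
    At w4: ◇(q → s) is false.
  So ◇◇(q → s) is false at w0.
Satisfying worlds: {w1, w2, w3, w4, w5, w6, w7}

7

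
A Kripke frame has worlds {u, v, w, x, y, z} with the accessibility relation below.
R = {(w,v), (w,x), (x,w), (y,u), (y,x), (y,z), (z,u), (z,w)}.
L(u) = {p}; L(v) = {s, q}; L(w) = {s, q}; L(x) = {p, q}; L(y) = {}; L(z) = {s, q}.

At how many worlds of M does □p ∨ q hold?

Let φ = □p ∨ q. Evaluate φ at each world:
  u (successors ∅): φ is true.
  v (successors ∅): φ is true.
  w (successors {v, x}): φ is true.
  x (successors {w}): φ is true.
  y (successors {u, x, z}): φ is false.
  z (successors {u, w}): φ is true.
For instance, at x:
  At x: □p is false, q is true, so □p ∨ q is true.
    At x: □p requires p at every successor {w}.
      p fails at w, so □p is false at x.
Satisfying worlds: {u, v, w, x, z}

5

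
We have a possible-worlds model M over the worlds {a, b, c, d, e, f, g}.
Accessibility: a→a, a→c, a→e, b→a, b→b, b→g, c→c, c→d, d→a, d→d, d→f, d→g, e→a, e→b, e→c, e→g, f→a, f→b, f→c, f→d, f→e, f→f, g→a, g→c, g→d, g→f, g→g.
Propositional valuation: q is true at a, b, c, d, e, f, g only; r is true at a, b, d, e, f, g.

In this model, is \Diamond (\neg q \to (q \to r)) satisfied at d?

At d: \Diamond (\neg q \to (q \to r)) requires \neg q \to (q \to r) at some successor in {a, d, f, g}.
  \neg q \to (q \to r) holds at a, so \Diamond (\neg q \to (q \to r)) is true at d.

Yes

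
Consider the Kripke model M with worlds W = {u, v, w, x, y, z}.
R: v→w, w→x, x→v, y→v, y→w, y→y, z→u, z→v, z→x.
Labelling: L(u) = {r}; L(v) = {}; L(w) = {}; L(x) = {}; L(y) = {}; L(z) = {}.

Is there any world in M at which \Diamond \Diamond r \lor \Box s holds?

Yes

Recall that \Box ψ holds at a world iff ψ holds at every accessible world, and \Diamond ψ holds iff ψ holds at some accessible world.
Let φ = \Diamond \Diamond r \lor \Box s. Evaluate φ at each world:
  u (successors ∅): φ is true.
  v (successors {w}): φ is false.
  w (successors {x}): φ is false.
  x (successors {v}): φ is false.
  y (successors {v, w, y}): φ is false.
  z (successors {u, v, x}): φ is false.
Detail at u (witness):
  At u: \Diamond \Diamond r is false, \Box s is true, so \Diamond \Diamond r \lor \Box s is true.
    At u: no accessible worlds, so \Diamond \Diamond r is false.
    At u: no accessible worlds, so \Box s holds vacuously.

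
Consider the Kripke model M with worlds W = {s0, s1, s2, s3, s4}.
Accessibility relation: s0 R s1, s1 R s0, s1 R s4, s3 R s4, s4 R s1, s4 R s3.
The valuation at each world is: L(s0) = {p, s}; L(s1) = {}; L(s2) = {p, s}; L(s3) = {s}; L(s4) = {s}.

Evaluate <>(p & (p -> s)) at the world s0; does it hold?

No

At s0: <>(p & (p -> s)) requires p & (p -> s) at some successor in {s1}.
  At s1: p & (p -> s) is false.
So <>(p & (p -> s)) is false at s0.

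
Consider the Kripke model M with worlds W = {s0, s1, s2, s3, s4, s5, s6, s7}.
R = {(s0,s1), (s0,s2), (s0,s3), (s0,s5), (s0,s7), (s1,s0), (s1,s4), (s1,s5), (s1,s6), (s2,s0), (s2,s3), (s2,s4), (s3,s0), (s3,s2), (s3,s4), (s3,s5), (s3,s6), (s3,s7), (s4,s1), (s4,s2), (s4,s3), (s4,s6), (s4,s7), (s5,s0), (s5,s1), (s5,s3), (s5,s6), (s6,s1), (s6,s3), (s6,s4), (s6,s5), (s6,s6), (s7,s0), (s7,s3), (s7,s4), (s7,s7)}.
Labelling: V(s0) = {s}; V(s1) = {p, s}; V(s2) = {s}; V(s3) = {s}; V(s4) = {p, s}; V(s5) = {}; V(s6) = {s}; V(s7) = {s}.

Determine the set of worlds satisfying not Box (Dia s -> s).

Let φ = not Box (Dia s -> s). Evaluate φ at each world:
  s0 (successors {s1, s2, s3, s5, s7}): φ is true.
  s1 (successors {s0, s4, s5, s6}): φ is true.
  s2 (successors {s0, s3, s4}): φ is false.
  s3 (successors {s0, s2, s4, s5, s6, s7}): φ is true.
  s4 (successors {s1, s2, s3, s6, s7}): φ is false.
  s5 (successors {s0, s1, s3, s6}): φ is false.
  s6 (successors {s1, s3, s4, s5, s6}): φ is true.
  s7 (successors {s0, s3, s4, s7}): φ is false.
For instance, at s0:
  At s0: Box (Dia s -> s) is false, so not Box (Dia s -> s) is true.
    At s0: Box (Dia s -> s) requires Dia s -> s at every successor {s1, s2, s3, s5, s7}.
      Dia s -> s fails at s5, so Box (Dia s -> s) is false at s0.
Satisfying worlds: {s0, s1, s3, s6}

s0, s1, s3, s6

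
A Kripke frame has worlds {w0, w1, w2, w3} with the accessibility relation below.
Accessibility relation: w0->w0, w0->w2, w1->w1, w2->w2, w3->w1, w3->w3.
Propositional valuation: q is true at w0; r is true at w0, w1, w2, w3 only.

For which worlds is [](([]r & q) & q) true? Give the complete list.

none

Let φ = [](([]r & q) & q). Evaluate φ at each world:
  w0 (successors {w0, w2}): φ is false.
  w1 (successors {w1}): φ is false.
  w2 (successors {w2}): φ is false.
  w3 (successors {w1, w3}): φ is false.
For instance, at w2:
  At w2: [](([]r & q) & q) requires ([]r & q) & q at every successor {w2}.
    ([]r & q) & q fails at w2, so [](([]r & q) & q) is false at w2.
      At w2: []r & q is false, q is false, so ([]r & q) & q is false.
Satisfying worlds: none.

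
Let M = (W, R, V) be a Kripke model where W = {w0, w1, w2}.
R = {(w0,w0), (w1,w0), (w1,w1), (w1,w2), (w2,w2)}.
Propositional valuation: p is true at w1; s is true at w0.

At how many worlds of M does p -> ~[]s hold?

3

Let φ = p -> ~[]s. Evaluate φ at each world:
  w0 (successors {w0}): φ is true.
  w1 (successors {w0, w1, w2}): φ is true.
  w2 (successors {w2}): φ is true.
For instance, at w1:
  At w1: p is true, ~[]s is true, so p -> ~[]s is true.
    At w1: []s is false, so ~[]s is true.
      At w1: []s requires s at every successor {w0, w1, w2}.
        s fails at w1, so []s is false at w1.
Satisfying worlds: {w0, w1, w2}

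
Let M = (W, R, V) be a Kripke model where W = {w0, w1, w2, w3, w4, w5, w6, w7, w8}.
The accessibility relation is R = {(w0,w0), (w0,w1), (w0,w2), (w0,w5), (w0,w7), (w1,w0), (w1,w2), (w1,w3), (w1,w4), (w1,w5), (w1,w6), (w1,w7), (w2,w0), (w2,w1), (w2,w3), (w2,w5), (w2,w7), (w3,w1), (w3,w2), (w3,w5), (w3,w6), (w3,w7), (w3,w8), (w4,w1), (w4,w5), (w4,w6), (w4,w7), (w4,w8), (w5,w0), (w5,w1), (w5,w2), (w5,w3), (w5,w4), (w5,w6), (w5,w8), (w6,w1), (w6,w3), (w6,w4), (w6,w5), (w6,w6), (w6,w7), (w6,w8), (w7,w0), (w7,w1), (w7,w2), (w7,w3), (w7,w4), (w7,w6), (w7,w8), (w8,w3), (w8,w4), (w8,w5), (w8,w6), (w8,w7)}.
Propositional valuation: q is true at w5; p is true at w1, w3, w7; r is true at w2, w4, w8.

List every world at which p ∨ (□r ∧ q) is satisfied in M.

Recall that □ψ holds at a world iff ψ holds at every accessible world, and ◇ψ holds iff ψ holds at some accessible world.
Let φ = p ∨ (□r ∧ q). Evaluate φ at each world:
  w0 (successors {w0, w1, w2, w5, w7}): φ is false.
  w1 (successors {w0, w2, w3, w4, w5, w6, w7}): φ is true.
  w2 (successors {w0, w1, w3, w5, w7}): φ is false.
  w3 (successors {w1, w2, w5, w6, w7, w8}): φ is true.
  w4 (successors {w1, w5, w6, w7, w8}): φ is false.
  w5 (successors {w0, w1, w2, w3, w4, w6, w8}): φ is false.
  w6 (successors {w1, w3, w4, w5, w6, w7, w8}): φ is false.
  w7 (successors {w0, w1, w2, w3, w4, w6, w8}): φ is true.
  w8 (successors {w3, w4, w5, w6, w7}): φ is false.
For instance, at w0:
  At w0: p is false, □r ∧ q is false, so p ∨ (□r ∧ q) is false.
    At w0: □r is false, q is false, so □r ∧ q is false.
      At w0: □r requires r at every successor {w0, w1, w2, w5, w7}.
        r fails at w0, so □r is false at w0.
Satisfying worlds: {w1, w3, w7}

w1, w3, w7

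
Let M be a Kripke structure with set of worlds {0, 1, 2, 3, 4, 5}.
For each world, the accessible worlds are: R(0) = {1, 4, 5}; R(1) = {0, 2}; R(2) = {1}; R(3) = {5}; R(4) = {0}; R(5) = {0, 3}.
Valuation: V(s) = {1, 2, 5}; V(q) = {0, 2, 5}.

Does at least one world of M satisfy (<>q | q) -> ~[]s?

Yes

Let φ = (<>q | q) -> ~[]s. Evaluate φ at each world:
  0 (successors {1, 4, 5}): φ is true.
  1 (successors {0, 2}): φ is true.
  2 (successors {1}): φ is false.
  3 (successors {5}): φ is false.
  4 (successors {0}): φ is true.
  5 (successors {0, 3}): φ is true.
Detail at 0 (witness):
  At 0: <>q | q is true, ~[]s is true, so (<>q | q) -> ~[]s is true.
    At 0: <>q is true, q is true, so <>q | q is true.
      At 0: <>q requires q at some successor in {1, 4, 5}.
        q holds at 5, so <>q is true at 0.
    At 0: []s is false, so ~[]s is true.
      At 0: []s requires s at every successor {1, 4, 5}.
        s fails at 4, so []s is false at 0.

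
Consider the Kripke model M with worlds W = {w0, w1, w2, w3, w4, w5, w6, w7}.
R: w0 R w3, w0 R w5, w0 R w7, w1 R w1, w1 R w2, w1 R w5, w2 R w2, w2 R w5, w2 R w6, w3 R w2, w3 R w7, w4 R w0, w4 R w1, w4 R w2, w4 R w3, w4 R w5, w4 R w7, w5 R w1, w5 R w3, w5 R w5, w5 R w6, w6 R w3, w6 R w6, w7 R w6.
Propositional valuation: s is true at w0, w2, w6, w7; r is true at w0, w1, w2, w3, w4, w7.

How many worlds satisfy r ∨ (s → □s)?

7

Let φ = r ∨ (s → □s). Evaluate φ at each world:
  w0 (successors {w3, w5, w7}): φ is true.
  w1 (successors {w1, w2, w5}): φ is true.
  w2 (successors {w2, w5, w6}): φ is true.
  w3 (successors {w2, w7}): φ is true.
  w4 (successors {w0, w1, w2, w3, w5, w7}): φ is true.
  w5 (successors {w1, w3, w5, w6}): φ is true.
  w6 (successors {w3, w6}): φ is false.
  w7 (successors {w6}): φ is true.
For instance, at w2:
  At w2: r is true, s → □s is false, so r ∨ (s → □s) is true.
    At w2: s is true, □s is false, so s → □s is false.
      At w2: □s requires s at every successor {w2, w5, w6}.
        s fails at w5, so □s is false at w2.
Satisfying worlds: {w0, w1, w2, w3, w4, w5, w7}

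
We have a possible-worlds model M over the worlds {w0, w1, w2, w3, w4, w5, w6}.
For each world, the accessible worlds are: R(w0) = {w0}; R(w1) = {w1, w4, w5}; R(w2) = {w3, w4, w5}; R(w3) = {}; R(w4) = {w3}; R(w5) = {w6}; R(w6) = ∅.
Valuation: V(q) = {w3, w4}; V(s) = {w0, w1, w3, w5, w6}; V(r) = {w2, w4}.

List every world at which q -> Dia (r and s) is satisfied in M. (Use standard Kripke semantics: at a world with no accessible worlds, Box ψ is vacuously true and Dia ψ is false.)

w0, w1, w2, w5, w6

Recall that Dia ψ holds at a world iff ψ holds at some accessible world.
Let φ = q -> Dia (r and s). Evaluate φ at each world:
  w0 (successors {w0}): φ is true.
  w1 (successors {w1, w4, w5}): φ is true.
  w2 (successors {w3, w4, w5}): φ is true.
  w3 (successors ∅): φ is false.
  w4 (successors {w3}): φ is false.
  w5 (successors {w6}): φ is true.
  w6 (successors ∅): φ is true.
For instance, at w5:
  At w5: q is false, Dia (r and s) is false, so q -> Dia (r and s) is true.
    At w5: Dia (r and s) requires r and s at some successor in {w6}.
      At w6: r and s is false.
    So Dia (r and s) is false at w5.
Satisfying worlds: {w0, w1, w2, w5, w6}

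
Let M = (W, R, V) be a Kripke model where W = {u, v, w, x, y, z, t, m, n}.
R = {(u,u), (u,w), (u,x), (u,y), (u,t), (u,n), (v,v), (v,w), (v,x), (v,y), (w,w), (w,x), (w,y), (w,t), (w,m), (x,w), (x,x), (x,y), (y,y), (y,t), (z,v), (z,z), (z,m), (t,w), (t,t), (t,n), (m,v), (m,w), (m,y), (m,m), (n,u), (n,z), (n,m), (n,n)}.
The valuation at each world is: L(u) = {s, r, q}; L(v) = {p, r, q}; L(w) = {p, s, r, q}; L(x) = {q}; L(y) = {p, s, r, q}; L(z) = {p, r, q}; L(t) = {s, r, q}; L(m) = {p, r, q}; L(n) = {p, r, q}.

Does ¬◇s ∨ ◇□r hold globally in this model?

Recall that □ψ holds at a world iff ψ holds at every accessible world, and ◇ψ holds iff ψ holds at some accessible world.
Let φ = ¬◇s ∨ ◇□r. Evaluate φ at each world:
  u (successors {u, w, x, y, t, n}): φ is true.
  v (successors {v, w, x, y}): φ is true.
  w (successors {w, x, y, t, m}): φ is true.
  x (successors {w, x, y}): φ is true.
  y (successors {y, t}): φ is true.
  z (successors {v, z, m}): φ is true.
  t (successors {w, t, n}): φ is true.
  m (successors {v, w, y, m}): φ is true.
  n (successors {u, z, m, n}): φ is true.
For instance, at z:
  At z: ¬◇s is true, ◇□r is true, so ¬◇s ∨ ◇□r is true.
    At z: ◇s is false, so ¬◇s is true.
      At z: ◇s requires s at some successor in {v, z, m}.
        At v: s is false.
        At z: s is false.
        At m: s is false.
      So ◇s is false at z.
    At z: ◇□r requires □r at some successor in {v, z, m}.
      □r holds at z, so ◇□r is true at z.

Yes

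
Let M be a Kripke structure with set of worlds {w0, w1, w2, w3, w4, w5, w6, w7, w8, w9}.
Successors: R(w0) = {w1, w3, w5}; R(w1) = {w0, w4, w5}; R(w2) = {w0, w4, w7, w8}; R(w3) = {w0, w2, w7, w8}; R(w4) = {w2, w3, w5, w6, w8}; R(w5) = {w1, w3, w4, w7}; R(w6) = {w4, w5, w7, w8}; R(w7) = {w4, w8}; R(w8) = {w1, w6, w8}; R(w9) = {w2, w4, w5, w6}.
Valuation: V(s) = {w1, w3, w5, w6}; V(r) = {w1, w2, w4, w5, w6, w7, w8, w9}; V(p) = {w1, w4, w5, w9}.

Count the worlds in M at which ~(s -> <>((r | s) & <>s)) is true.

Let φ = ~(s -> <>((r | s) & <>s)). Evaluate φ at each world:
  w0 (successors {w1, w3, w5}): φ is false.
  w1 (successors {w0, w4, w5}): φ is false.
  w2 (successors {w0, w4, w7, w8}): φ is false.
  w3 (successors {w0, w2, w7, w8}): φ is false.
  w4 (successors {w2, w3, w5, w6, w8}): φ is false.
  w5 (successors {w1, w3, w4, w7}): φ is false.
  w6 (successors {w4, w5, w7, w8}): φ is false.
  w7 (successors {w4, w8}): φ is false.
  w8 (successors {w1, w6, w8}): φ is false.
  w9 (successors {w2, w4, w5, w6}): φ is false.
For instance, at w2:
  At w2: s -> <>((r | s) & <>s) is true, so ~(s -> <>((r | s) & <>s)) is false.
    At w2: s is false, <>((r | s) & <>s) is true, so s -> <>((r | s) & <>s) is true.
      At w2: <>((r | s) & <>s) requires (r | s) & <>s at some successor in {w0, w4, w7, w8}.
        (r | s) & <>s holds at w4, so <>((r | s) & <>s) is true at w2.
Satisfying worlds: none.

0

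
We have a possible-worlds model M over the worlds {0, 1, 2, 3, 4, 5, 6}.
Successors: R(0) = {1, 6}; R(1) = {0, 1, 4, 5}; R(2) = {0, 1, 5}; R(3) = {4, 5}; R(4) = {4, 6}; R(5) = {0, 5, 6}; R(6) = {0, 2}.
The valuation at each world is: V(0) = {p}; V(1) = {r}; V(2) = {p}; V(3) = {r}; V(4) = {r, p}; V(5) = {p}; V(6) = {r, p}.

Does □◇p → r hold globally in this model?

No

Recall that □ψ holds at a world iff ψ holds at every accessible world, and ◇ψ holds iff ψ holds at some accessible world.
Let φ = □◇p → r. Evaluate φ at each world:
  0 (successors {1, 6}): φ is false.
  1 (successors {0, 1, 4, 5}): φ is true.
  2 (successors {0, 1, 5}): φ is false.
  3 (successors {4, 5}): φ is true.
  4 (successors {4, 6}): φ is true.
  5 (successors {0, 5, 6}): φ is false.
  6 (successors {0, 2}): φ is true.
Detail at 0 (counterexample):
  At 0: □◇p is true, r is false, so □◇p → r is false.
    At 0: □◇p requires ◇p at every successor {1, 6}.
      At 1: ◇p is true.
      At 6: ◇p is true.
    So □◇p is true at 0.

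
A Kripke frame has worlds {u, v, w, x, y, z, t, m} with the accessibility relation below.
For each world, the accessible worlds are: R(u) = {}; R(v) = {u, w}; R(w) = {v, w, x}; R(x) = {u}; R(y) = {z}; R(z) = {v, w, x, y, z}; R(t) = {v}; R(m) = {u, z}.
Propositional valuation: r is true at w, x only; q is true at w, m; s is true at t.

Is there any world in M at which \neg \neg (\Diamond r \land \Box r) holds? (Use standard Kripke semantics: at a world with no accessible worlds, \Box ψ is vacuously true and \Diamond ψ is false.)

Let φ = \neg \neg (\Diamond r \land \Box r). Evaluate φ at each world:
  u (successors ∅): φ is false.
  v (successors {u, w}): φ is false.
  w (successors {v, w, x}): φ is false.
  x (successors {u}): φ is false.
  y (successors {z}): φ is false.
  z (successors {v, w, x, y, z}): φ is false.
  t (successors {v}): φ is false.
  m (successors {u, z}): φ is false.
For instance, at z:
  At z: \neg (\Diamond r \land \Box r) is true, so \neg \neg (\Diamond r \land \Box r) is false.
    At z: \Diamond r \land \Box r is false, so \neg (\Diamond r \land \Box r) is true.
      At z: \Diamond r is true, \Box r is false, so \Diamond r \land \Box r is false.

No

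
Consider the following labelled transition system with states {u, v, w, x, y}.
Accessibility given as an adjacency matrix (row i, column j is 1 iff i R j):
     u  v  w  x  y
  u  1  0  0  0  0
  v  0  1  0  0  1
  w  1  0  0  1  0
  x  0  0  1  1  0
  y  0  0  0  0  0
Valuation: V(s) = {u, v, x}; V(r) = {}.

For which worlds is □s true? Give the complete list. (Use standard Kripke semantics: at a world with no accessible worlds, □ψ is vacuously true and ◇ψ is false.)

u, w, y

Recall that □ψ holds at a world iff ψ holds at every accessible world, and ◇ψ holds iff ψ holds at some accessible world.
Let φ = □s. Evaluate φ at each world:
  u (successors {u}): φ is true.
  v (successors {v, y}): φ is false.
  w (successors {u, x}): φ is true.
  x (successors {w, x}): φ is false.
  y (successors ∅): φ is true.
For instance, at v:
  At v: □s requires s at every successor {v, y}.
    s fails at y, so □s is false at v.
Satisfying worlds: {u, w, y}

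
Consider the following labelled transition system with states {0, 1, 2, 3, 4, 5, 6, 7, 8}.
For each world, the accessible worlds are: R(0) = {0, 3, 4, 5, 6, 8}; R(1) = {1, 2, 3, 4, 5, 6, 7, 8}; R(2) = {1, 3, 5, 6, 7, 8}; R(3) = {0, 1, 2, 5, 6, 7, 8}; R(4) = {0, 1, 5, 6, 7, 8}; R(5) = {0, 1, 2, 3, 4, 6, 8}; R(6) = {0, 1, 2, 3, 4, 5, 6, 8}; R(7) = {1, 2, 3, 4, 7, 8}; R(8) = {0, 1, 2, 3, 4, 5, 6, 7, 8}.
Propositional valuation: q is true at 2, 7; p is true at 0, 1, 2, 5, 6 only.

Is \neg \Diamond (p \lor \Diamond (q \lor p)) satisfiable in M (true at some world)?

Let φ = \neg \Diamond (p \lor \Diamond (q \lor p)). Evaluate φ at each world:
  0 (successors {0, 3, 4, 5, 6, 8}): φ is false.
  1 (successors {1, 2, 3, 4, 5, 6, 7, 8}): φ is false.
  2 (successors {1, 3, 5, 6, 7, 8}): φ is false.
  3 (successors {0, 1, 2, 5, 6, 7, 8}): φ is false.
  4 (successors {0, 1, 5, 6, 7, 8}): φ is false.
  5 (successors {0, 1, 2, 3, 4, 6, 8}): φ is false.
  6 (successors {0, 1, 2, 3, 4, 5, 6, 8}): φ is false.
  7 (successors {1, 2, 3, 4, 7, 8}): φ is false.
  8 (successors {0, 1, 2, 3, 4, 5, 6, 7, 8}): φ is false.
For instance, at 6:
  At 6: \Diamond (p \lor \Diamond (q \lor p)) is true, so \neg \Diamond (p \lor \Diamond (q \lor p)) is false.
    At 6: \Diamond (p \lor \Diamond (q \lor p)) requires p \lor \Diamond (q \lor p) at some successor in {0, 1, 2, 3, 4, 5, 6, 8}.
      p \lor \Diamond (q \lor p) holds at 0, so \Diamond (p \lor \Diamond (q \lor p)) is true at 6.

No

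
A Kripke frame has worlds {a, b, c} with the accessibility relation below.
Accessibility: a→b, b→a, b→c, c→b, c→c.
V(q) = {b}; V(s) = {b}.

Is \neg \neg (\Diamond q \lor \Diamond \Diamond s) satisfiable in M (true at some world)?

Yes

Recall that \Diamond ψ holds at a world iff ψ holds at some accessible world.
Let φ = \neg \neg (\Diamond q \lor \Diamond \Diamond s). Evaluate φ at each world:
  a (successors {b}): φ is true.
  b (successors {a, c}): φ is true.
  c (successors {b, c}): φ is true.
Detail at a (witness):
  At a: \neg (\Diamond q \lor \Diamond \Diamond s) is false, so \neg \neg (\Diamond q \lor \Diamond \Diamond s) is true.
    At a: \Diamond q \lor \Diamond \Diamond s is true, so \neg (\Diamond q \lor \Diamond \Diamond s) is false.
      At a: \Diamond q is true, \Diamond \Diamond s is false, so \Diamond q \lor \Diamond \Diamond s is true.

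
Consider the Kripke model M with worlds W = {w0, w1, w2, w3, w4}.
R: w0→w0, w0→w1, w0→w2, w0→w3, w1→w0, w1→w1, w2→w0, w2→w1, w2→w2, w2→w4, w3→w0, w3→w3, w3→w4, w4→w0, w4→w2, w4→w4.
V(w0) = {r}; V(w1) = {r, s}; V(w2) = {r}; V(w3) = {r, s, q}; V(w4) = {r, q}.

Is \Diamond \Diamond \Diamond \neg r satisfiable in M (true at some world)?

Recall that \Diamond ψ holds at a world iff ψ holds at some accessible world.
Let φ = \Diamond \Diamond \Diamond \neg r. Evaluate φ at each world:
  w0 (successors {w0, w1, w2, w3}): φ is false.
  w1 (successors {w0, w1}): φ is false.
  w2 (successors {w0, w1, w2, w4}): φ is false.
  w3 (successors {w0, w3, w4}): φ is false.
  w4 (successors {w0, w2, w4}): φ is false.
For instance, at w2:
  At w2: \Diamond \Diamond \Diamond \neg r requires \Diamond \Diamond \neg r at some successor in {w0, w1, w2, w4}.
    At w0: \Diamond \Diamond \neg r is false.
    At w1: \Diamond \Diamond \neg r is false.
    At w2: \Diamond \Diamond \neg r is false.
    At w4: \Diamond \Diamond \neg r is false.
  So \Diamond \Diamond \Diamond \neg r is false at w2.

No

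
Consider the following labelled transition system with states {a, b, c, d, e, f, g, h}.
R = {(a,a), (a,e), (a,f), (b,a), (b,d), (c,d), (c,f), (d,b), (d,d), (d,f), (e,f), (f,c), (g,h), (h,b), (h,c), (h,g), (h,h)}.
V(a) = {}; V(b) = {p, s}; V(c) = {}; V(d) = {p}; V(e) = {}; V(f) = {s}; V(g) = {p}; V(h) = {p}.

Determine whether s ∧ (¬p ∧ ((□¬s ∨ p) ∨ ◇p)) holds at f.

At f: s is true, ¬p ∧ ((□¬s ∨ p) ∨ ◇p) is true, so s ∧ (¬p ∧ ((□¬s ∨ p) ∨ ◇p)) is true.
  At f: ¬p is true, (□¬s ∨ p) ∨ ◇p is true, so ¬p ∧ ((□¬s ∨ p) ∨ ◇p) is true.
    At f: □¬s ∨ p is true, ◇p is false, so (□¬s ∨ p) ∨ ◇p is true.
      At f: □¬s is true, p is false, so □¬s ∨ p is true.
      At f: ◇p requires p at some successor in {c}.
        At c: p is false.
      So ◇p is false at f.

Yes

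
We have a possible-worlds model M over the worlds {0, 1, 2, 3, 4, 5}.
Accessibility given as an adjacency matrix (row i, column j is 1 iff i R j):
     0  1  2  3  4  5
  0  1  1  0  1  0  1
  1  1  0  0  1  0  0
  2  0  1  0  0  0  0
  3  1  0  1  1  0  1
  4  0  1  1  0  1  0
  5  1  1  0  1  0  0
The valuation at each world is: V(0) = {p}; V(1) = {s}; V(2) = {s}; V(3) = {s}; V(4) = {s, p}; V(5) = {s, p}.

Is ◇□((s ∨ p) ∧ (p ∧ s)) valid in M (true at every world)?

No

Recall that □ψ holds at a world iff ψ holds at every accessible world, and ◇ψ holds iff ψ holds at some accessible world.
Let φ = ◇□((s ∨ p) ∧ (p ∧ s)). Evaluate φ at each world:
  0 (successors {0, 1, 3, 5}): φ is false.
  1 (successors {0, 3}): φ is false.
  2 (successors {1}): φ is false.
  3 (successors {0, 2, 3, 5}): φ is false.
  4 (successors {1, 2, 4}): φ is false.
  5 (successors {0, 1, 3}): φ is false.
Detail at 0 (counterexample):
  At 0: ◇□((s ∨ p) ∧ (p ∧ s)) requires □((s ∨ p) ∧ (p ∧ s)) at some successor in {0, 1, 3, 5}.
    At 0: □((s ∨ p) ∧ (p ∧ s)) is false.
    At 1: □((s ∨ p) ∧ (p ∧ s)) is false.
    At 3: □((s ∨ p) ∧ (p ∧ s)) is false.
    At 5: □((s ∨ p) ∧ (p ∧ s)) is false.
  So ◇□((s ∨ p) ∧ (p ∧ s)) is false at 0.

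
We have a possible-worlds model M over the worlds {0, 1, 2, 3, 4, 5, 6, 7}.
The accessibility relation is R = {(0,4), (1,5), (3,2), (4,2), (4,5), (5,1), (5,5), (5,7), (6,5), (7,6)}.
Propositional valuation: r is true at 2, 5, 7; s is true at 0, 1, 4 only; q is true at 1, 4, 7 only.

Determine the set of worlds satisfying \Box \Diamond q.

1, 2, 6

Let φ = \Box \Diamond q. Evaluate φ at each world:
  0 (successors {4}): φ is false.
  1 (successors {5}): φ is true.
  2 (successors ∅): φ is true.
  3 (successors {2}): φ is false.
  4 (successors {2, 5}): φ is false.
  5 (successors {1, 5, 7}): φ is false.
  6 (successors {5}): φ is true.
  7 (successors {6}): φ is false.
For instance, at 4:
  At 4: \Box \Diamond q requires \Diamond q at every successor {2, 5}.
    \Diamond q fails at 2, so \Box \Diamond q is false at 4.
      At 2: no accessible worlds, so \Diamond q is false.
Satisfying worlds: {1, 2, 6}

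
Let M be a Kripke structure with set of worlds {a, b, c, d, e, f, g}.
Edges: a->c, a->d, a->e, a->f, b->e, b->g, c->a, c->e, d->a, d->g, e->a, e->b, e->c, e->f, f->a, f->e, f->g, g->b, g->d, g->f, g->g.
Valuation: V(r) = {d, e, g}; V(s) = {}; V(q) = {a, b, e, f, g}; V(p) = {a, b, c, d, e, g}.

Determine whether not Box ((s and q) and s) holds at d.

Yes

At d: Box ((s and q) and s) is false, so not Box ((s and q) and s) is true.
  At d: Box ((s and q) and s) requires (s and q) and s at every successor {a, g}.
    (s and q) and s fails at a, so Box ((s and q) and s) is false at d.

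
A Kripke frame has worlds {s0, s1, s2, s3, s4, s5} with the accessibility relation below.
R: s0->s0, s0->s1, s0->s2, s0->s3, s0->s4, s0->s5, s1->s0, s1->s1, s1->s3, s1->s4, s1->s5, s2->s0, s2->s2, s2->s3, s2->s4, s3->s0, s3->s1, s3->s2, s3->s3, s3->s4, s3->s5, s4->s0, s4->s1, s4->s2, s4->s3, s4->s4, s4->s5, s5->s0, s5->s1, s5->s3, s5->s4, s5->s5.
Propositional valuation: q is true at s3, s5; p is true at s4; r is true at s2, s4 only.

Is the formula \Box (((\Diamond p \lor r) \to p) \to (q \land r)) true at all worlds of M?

No

Let φ = \Box (((\Diamond p \lor r) \to p) \to (q \land r)). Evaluate φ at each world:
  s0 (successors {s0, s1, s2, s3, s4, s5}): φ is false.
  s1 (successors {s0, s1, s3, s4, s5}): φ is false.
  s2 (successors {s0, s2, s3, s4}): φ is false.
  s3 (successors {s0, s1, s2, s3, s4, s5}): φ is false.
  s4 (successors {s0, s1, s2, s3, s4, s5}): φ is false.
  s5 (successors {s0, s1, s3, s4, s5}): φ is false.
Detail at s0 (counterexample):
  At s0: \Box (((\Diamond p \lor r) \to p) \to (q \land r)) requires ((\Diamond p \lor r) \to p) \to (q \land r) at every successor {s0, s1, s2, s3, s4, s5}.
    ((\Diamond p \lor r) \to p) \to (q \land r) fails at s4, so \Box (((\Diamond p \lor r) \to p) \to (q \land r)) is false at s0.
      At s4: (\Diamond p \lor r) \to p is true, q \land r is false, so ((\Diamond p \lor r) \to p) \to (q \land r) is false.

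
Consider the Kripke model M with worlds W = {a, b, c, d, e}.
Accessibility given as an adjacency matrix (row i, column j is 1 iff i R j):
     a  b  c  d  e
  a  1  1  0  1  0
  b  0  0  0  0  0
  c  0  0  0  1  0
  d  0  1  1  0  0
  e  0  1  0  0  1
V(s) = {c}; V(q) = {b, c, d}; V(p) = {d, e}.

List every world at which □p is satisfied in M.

Let φ = □p. Evaluate φ at each world:
  a (successors {a, b, d}): φ is false.
  b (successors ∅): φ is true.
  c (successors {d}): φ is true.
  d (successors {b, c}): φ is false.
  e (successors {b, e}): φ is false.
For instance, at d:
  At d: □p requires p at every successor {b, c}.
    p fails at b, so □p is false at d.
Satisfying worlds: {b, c}

b, c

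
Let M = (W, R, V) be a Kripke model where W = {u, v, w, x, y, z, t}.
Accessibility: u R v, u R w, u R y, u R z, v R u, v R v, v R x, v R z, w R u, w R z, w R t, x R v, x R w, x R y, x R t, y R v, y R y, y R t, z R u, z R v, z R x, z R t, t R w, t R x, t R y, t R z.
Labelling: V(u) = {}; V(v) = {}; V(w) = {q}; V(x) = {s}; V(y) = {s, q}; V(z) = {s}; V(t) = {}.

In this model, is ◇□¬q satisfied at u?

Recall that □ψ holds at a world iff ψ holds at every accessible world, and ◇ψ holds iff ψ holds at some accessible world.
At u: ◇□¬q requires □¬q at some successor in {v, w, y, z}.
  □¬q holds at v, so ◇□¬q is true at u.
    At v: □¬q requires ¬q at every successor {u, v, x, z}.
      At u: ¬q is true.
      At v: ¬q is true.
      At x: ¬q is true.
      At z: ¬q is true.
    So □¬q is true at v.

Yes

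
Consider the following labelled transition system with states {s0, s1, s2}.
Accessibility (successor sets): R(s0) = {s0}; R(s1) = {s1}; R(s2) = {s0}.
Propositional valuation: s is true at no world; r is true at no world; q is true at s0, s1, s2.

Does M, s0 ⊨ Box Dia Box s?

No

At s0: Box Dia Box s requires Dia Box s at every successor {s0}.
  Dia Box s fails at s0, so Box Dia Box s is false at s0.
    At s0: Dia Box s requires Box s at some successor in {s0}.
      At s0: Box s is false.
    So Dia Box s is false at s0.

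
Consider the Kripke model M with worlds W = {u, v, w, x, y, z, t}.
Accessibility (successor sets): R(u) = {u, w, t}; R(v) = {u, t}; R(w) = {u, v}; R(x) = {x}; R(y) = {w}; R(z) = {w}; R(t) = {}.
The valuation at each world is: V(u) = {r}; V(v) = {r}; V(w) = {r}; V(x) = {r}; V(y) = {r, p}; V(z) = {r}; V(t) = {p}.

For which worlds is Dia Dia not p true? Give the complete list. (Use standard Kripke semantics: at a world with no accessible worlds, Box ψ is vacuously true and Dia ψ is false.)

Let φ = Dia Dia not p. Evaluate φ at each world:
  u (successors {u, w, t}): φ is true.
  v (successors {u, t}): φ is true.
  w (successors {u, v}): φ is true.
  x (successors {x}): φ is true.
  y (successors {w}): φ is true.
  z (successors {w}): φ is true.
  t (successors ∅): φ is false.
For instance, at y:
  At y: Dia Dia not p requires Dia not p at some successor in {w}.
    Dia not p holds at w, so Dia Dia not p is true at y.
      At w: Dia not p requires not p at some successor in {u, v}.
        not p holds at u, so Dia not p is true at w.
Satisfying worlds: {u, v, w, x, y, z}

u, v, w, x, y, z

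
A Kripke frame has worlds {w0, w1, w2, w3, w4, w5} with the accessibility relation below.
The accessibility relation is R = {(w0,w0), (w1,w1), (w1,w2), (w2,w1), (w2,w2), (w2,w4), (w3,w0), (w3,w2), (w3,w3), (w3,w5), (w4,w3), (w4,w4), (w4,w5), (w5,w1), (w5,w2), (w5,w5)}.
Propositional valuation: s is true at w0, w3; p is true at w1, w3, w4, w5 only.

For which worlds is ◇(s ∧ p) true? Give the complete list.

w3, w4

Let φ = ◇(s ∧ p). Evaluate φ at each world:
  w0 (successors {w0}): φ is false.
  w1 (successors {w1, w2}): φ is false.
  w2 (successors {w1, w2, w4}): φ is false.
  w3 (successors {w0, w2, w3, w5}): φ is true.
  w4 (successors {w3, w4, w5}): φ is true.
  w5 (successors {w1, w2, w5}): φ is false.
For instance, at w5:
  At w5: ◇(s ∧ p) requires s ∧ p at some successor in {w1, w2, w5}.
    At w1: s ∧ p is false.
    At w2: s ∧ p is false.
    At w5: s ∧ p is false.
  So ◇(s ∧ p) is false at w5.
Satisfying worlds: {w3, w4}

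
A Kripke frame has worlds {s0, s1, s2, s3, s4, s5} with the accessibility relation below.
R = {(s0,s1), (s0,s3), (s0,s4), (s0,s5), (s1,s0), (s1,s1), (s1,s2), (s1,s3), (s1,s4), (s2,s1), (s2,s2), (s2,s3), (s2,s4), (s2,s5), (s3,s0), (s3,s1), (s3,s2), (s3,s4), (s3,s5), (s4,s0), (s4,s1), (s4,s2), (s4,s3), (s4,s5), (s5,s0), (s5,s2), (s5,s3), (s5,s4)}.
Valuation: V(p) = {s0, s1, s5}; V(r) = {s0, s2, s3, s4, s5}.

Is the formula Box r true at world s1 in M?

No

At s1: Box r requires r at every successor {s0, s1, s2, s3, s4}.
  r fails at s1, so Box r is false at s1.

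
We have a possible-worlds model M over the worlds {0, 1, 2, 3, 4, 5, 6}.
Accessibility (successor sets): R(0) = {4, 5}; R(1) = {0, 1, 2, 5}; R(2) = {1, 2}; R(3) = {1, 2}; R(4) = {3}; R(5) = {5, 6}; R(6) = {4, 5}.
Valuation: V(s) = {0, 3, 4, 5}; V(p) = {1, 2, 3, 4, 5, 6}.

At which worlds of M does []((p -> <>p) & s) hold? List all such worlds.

0, 4, 6

Let φ = []((p -> <>p) & s). Evaluate φ at each world:
  0 (successors {4, 5}): φ is true.
  1 (successors {0, 1, 2, 5}): φ is false.
  2 (successors {1, 2}): φ is false.
  3 (successors {1, 2}): φ is false.
  4 (successors {3}): φ is true.
  5 (successors {5, 6}): φ is false.
  6 (successors {4, 5}): φ is true.
For instance, at 6:
  At 6: []((p -> <>p) & s) requires (p -> <>p) & s at every successor {4, 5}.
      At 4: p -> <>p is true, s is true, so (p -> <>p) & s is true.
      At 5: p -> <>p is true, s is true, so (p -> <>p) & s is true.
  So []((p -> <>p) & s) is true at 6.
Satisfying worlds: {0, 4, 6}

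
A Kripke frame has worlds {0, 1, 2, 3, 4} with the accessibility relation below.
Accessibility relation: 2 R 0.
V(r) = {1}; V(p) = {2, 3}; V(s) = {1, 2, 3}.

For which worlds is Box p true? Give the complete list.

0, 1, 3, 4

Let φ = Box p. Evaluate φ at each world:
  0 (successors ∅): φ is true.
  1 (successors ∅): φ is true.
  2 (successors {0}): φ is false.
  3 (successors ∅): φ is true.
  4 (successors ∅): φ is true.
For instance, at 2:
  At 2: Box p requires p at every successor {0}.
    p fails at 0, so Box p is false at 2.
Satisfying worlds: {0, 1, 3, 4}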